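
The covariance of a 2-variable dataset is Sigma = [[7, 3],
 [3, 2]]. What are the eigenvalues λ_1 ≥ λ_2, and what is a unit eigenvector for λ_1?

Step 1 — characteristic polynomial of 2×2 Sigma:
  det(Sigma - λI) = λ² - trace · λ + det = 0.
  trace = 7 + 2 = 9, det = 7·2 - (3)² = 5.
Step 2 — discriminant:
  Δ = trace² - 4·det = 81 - 20 = 61.
Step 3 — eigenvalues:
  λ = (trace ± √Δ)/2 = (9 ± 7.8102)/2,
  λ_1 = 8.4051,  λ_2 = 0.5949.

Step 4 — unit eigenvector for λ_1: solve (Sigma - λ_1 I)v = 0. First row:
  (7 - 8.4051)·v_x + (3)·v_y = 0, i.e. (-1.4051)·v_x + (3)·v_y = 0,
  so v ∝ (b, λ_1 - a) = (3, 1.4051) = u.
  ||u|| = √((3)² + (1.4051)²) = √(10.9744) ≈ 3.3128,
  v_1 = u/||u|| ≈ (0.9056, 0.4242) (||v_1|| = 1).

λ_1 = 8.4051,  λ_2 = 0.5949;  v_1 ≈ (0.9056, 0.4242)


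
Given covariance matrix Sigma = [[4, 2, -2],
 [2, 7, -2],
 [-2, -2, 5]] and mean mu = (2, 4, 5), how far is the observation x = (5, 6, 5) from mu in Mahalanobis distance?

Step 1 — centre the observation: (x - mu) = (3, 2, 0).

Step 2 — invert Sigma (cofactor / det for 3×3, or solve directly):
  Sigma^{-1} = [[0.337, -0.0652, 0.1087],
 [-0.0652, 0.1739, 0.0435],
 [0.1087, 0.0435, 0.2609]].

Step 3 — form the quadratic (x - mu)^T · Sigma^{-1} · (x - mu):
  Sigma^{-1} · (x - mu) = (0.8804, 0.1522, 0.413).
  (x - mu)^T · [Sigma^{-1} · (x - mu)] = (3)·(0.8804) + (2)·(0.1522) + (0)·(0.413) = 2.9457.

Step 4 — take square root: d = √(2.9457) ≈ 1.7163.

d(x, mu) = √(2.9457) ≈ 1.7163


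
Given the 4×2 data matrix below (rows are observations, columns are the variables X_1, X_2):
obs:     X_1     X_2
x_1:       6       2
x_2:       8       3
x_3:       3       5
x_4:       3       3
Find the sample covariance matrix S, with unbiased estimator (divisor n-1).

Step 1 — column means:
  mean(X_1) = (6 + 8 + 3 + 3) / 4 = 20/4 = 5
  mean(X_2) = (2 + 3 + 5 + 3) / 4 = 13/4 = 3.25

Step 2 — sample covariance S[i,j] = (1/(n-1)) · Σ_k (x_{k,i} - mean_i) · (x_{k,j} - mean_j), with n-1 = 3.
  S[X_1,X_1] = ((1)·(1) + (3)·(3) + (-2)·(-2) + (-2)·(-2)) / 3 = 18/3 = 6
  S[X_1,X_2] = ((1)·(-1.25) + (3)·(-0.25) + (-2)·(1.75) + (-2)·(-0.25)) / 3 = -5/3 = -1.6667
  S[X_2,X_2] = ((-1.25)·(-1.25) + (-0.25)·(-0.25) + (1.75)·(1.75) + (-0.25)·(-0.25)) / 3 = 4.75/3 = 1.5833

S is symmetric (S[j,i] = S[i,j]). Assembling:

S = [[6, -1.6667],
 [-1.6667, 1.5833]]


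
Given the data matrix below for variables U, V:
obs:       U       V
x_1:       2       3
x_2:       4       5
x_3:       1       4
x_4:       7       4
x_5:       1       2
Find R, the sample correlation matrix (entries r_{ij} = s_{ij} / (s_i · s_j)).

Step 1 — column means:
  mean(U) = (2 + 4 + 1 + 7 + 1) / 5 = 15/5 = 3
  mean(V) = (3 + 5 + 4 + 4 + 2) / 5 = 18/5 = 3.6

Step 2 — sample variances and covariances s[i,j] = (1/(n-1)) · Σ_k (x_{k,i} - mean_i) · (x_{k,j} - mean_j), with n-1 = 4:
  s[U,U] = ((-1)·(-1) + (1)·(1) + (-2)·(-2) + (4)·(4) + (-2)·(-2)) / 4 = 26/4 = 6.5
  s[U,V] = ((-1)·(-0.6) + (1)·(1.4) + (-2)·(0.4) + (4)·(0.4) + (-2)·(-1.6)) / 4 = 6/4 = 1.5
  s[V,V] = ((-0.6)·(-0.6) + (1.4)·(1.4) + (0.4)·(0.4) + (0.4)·(0.4) + (-1.6)·(-1.6)) / 4 = 5.2/4 = 1.3
  Sample standard deviations s_i = √(s[i,i]):
  s(U) = √(6.5) = 2.5495
  s(V) = √(1.3) = 1.1402

Step 3 — r_{ij} = s_{ij} / (s_i · s_j):
  r[U,U] = 1 (diagonal).
  r[U,V] = 1.5 / (2.5495 · 1.1402) = 1.5 / 2.9069 = 0.516
  r[V,V] = 1 (diagonal).

R is symmetric with unit diagonal. Assembling:

R = [[1, 0.516],
 [0.516, 1]]


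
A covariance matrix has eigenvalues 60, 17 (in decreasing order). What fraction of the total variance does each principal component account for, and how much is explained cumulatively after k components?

Step 1 — total variance = trace(Sigma) = Σ λ_i = 60 + 17 = 77.

Step 2 — fraction explained by component i = λ_i / Σ λ:
  PC1: 60/77 = 0.7792
  PC2: 17/77 = 0.2208

Step 3 — cumulative fraction after k components = (λ_1 + ... + λ_k) / Σ λ:
  k = 1: 60/77 = 0.7792
  k = 2: (60 + 17)/77 = 77/77 = 1

Summary (fraction, with percent):

explained: PC1 0.7792 (77.92%), PC2 0.2208 (22.08%);  cumulative: 0.7792, 1


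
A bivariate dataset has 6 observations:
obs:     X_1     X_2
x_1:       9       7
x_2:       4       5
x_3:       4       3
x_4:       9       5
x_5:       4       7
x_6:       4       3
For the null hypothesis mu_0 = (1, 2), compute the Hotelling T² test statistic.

Step 1 — sample mean vector:
  mean(X_1) = (9 + 4 + 4 + 9 + 4 + 4) / 6 = 34/6 = 5.6667
  mean(X_2) = (7 + 5 + 3 + 5 + 7 + 3) / 6 = 30/6 = 5
  x̄ = (5.6667, 5),  deviation x̄ - mu_0 = (5.6667, 5) - (1, 2) = (4.6667, 3).

Step 2 — sample covariance matrix, S[i,j] = (1/(n-1)) · Σ_k (x_{k,i} - mean_i) · (x_{k,j} - mean_j), divisor n-1 = 5:
  S[X_1,X_1] = ((3.3333)·(3.3333) + (-1.6667)·(-1.6667) + (-1.6667)·(-1.6667) + (3.3333)·(3.3333) + (-1.6667)·(-1.6667) + (-1.6667)·(-1.6667)) / 5 = 33.3333/5 = 6.6667
  S[X_1,X_2] = ((3.3333)·(2) + (-1.6667)·(0) + (-1.6667)·(-2) + (3.3333)·(0) + (-1.6667)·(2) + (-1.6667)·(-2)) / 5 = 10/5 = 2
  S[X_2,X_2] = ((2)·(2) + (0)·(0) + (-2)·(-2) + (0)·(0) + (2)·(2) + (-2)·(-2)) / 5 = 16/5 = 3.2
  S = [[6.6667, 2],
 [2, 3.2]].

Step 3 — invert S. det(S) = 6.6667·3.2 - (2)² = 17.3333.
  S^{-1} = (1/det) · [[d, -b], [-b, a]] = [[0.1846, -0.1154],
 [-0.1154, 0.3846]].

Step 4 — quadratic form (x̄ - mu_0)^T · S^{-1} · (x̄ - mu_0):
  S^{-1} · (x̄ - mu_0) = (0.5154, 0.6154),
  (x̄ - mu_0)^T · [...] = (4.6667)·(0.5154) + (3)·(0.6154) = 4.2513.

Step 5 — scale by n: T² = 6 · 4.2513 = 25.5077.

T² ≈ 25.5077


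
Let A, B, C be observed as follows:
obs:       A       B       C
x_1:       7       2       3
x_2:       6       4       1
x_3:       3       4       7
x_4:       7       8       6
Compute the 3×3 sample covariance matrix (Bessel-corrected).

Step 1 — column means:
  mean(A) = (7 + 6 + 3 + 7) / 4 = 23/4 = 5.75
  mean(B) = (2 + 4 + 4 + 8) / 4 = 18/4 = 4.5
  mean(C) = (3 + 1 + 7 + 6) / 4 = 17/4 = 4.25

Step 2 — sample covariance S[i,j] = (1/(n-1)) · Σ_k (x_{k,i} - mean_i) · (x_{k,j} - mean_j), with n-1 = 3.
  S[A,A] = ((1.25)·(1.25) + (0.25)·(0.25) + (-2.75)·(-2.75) + (1.25)·(1.25)) / 3 = 10.75/3 = 3.5833
  S[A,B] = ((1.25)·(-2.5) + (0.25)·(-0.5) + (-2.75)·(-0.5) + (1.25)·(3.5)) / 3 = 2.5/3 = 0.8333
  S[A,C] = ((1.25)·(-1.25) + (0.25)·(-3.25) + (-2.75)·(2.75) + (1.25)·(1.75)) / 3 = -7.75/3 = -2.5833
  S[B,B] = ((-2.5)·(-2.5) + (-0.5)·(-0.5) + (-0.5)·(-0.5) + (3.5)·(3.5)) / 3 = 19/3 = 6.3333
  S[B,C] = ((-2.5)·(-1.25) + (-0.5)·(-3.25) + (-0.5)·(2.75) + (3.5)·(1.75)) / 3 = 9.5/3 = 3.1667
  S[C,C] = ((-1.25)·(-1.25) + (-3.25)·(-3.25) + (2.75)·(2.75) + (1.75)·(1.75)) / 3 = 22.75/3 = 7.5833

S is symmetric (S[j,i] = S[i,j]). Assembling:

S = [[3.5833, 0.8333, -2.5833],
 [0.8333, 6.3333, 3.1667],
 [-2.5833, 3.1667, 7.5833]]


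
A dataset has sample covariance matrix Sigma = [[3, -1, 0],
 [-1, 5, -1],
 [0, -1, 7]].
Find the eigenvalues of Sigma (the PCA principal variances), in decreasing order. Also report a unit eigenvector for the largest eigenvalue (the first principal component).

Step 1 — characteristic polynomial p(λ) = det(λI - Sigma) = λ³ - tr·λ² + c_1·λ - det, where tr = trace, c_1 = sum of the principal 2×2 minors, det = det(Sigma):
  tr = 3 + 5 + 7 = 15,
  c_1 = (3·5 - (-1)²) + (3·7 - (0)²) + (5·7 - (-1)²) = 14 + 21 + 34 = 69,
  det = 3·(5·7 - (-1)²) - (-1)·((-1)·7 - (-1)·(0)) + (0)·((-1)·(-1) - 5·(0)) = 3·(34) - (-1)·(-7) + (0)·(1) = 95.
  So p(λ) = λ³ - 15λ² + 69λ - 95.
Step 2 — look for an integer root (rational root theorem: any rational root is an integer divisor of 95). Testing λ = 5:
  p(5) = 125 - 375 + 345 - 95 = 0  ✓
  Dividing out (λ - 5): p(λ) = (λ - 5)(λ² - 10λ + 19).
Step 3 — remaining eigenvalues from the quadratic λ² - 10λ + 19 = 0:
  Δ = 10² - 4·19 = 100 - 76 = 24,  λ = (10 ± √24)/2 = (10 ± 4.899)/2 ≈ 7.4495 or 2.5505.
  Sorted: λ_1 = 7.4495,  λ_2 = 5,  λ_3 = 2.5505  (check: sum = 15 = tr ✓).

Step 4 — unit eigenvector for λ_1 ≈ 7.4495: v spans the null space of (Sigma - λ_1 I), whose rows are
  r_1 = (-4.4495, -1, 0),  r_2 = (-1, -2.4495, -1),  r_3 = (0, -1, -0.4495).
  v is orthogonal to every row, so take v ∝ r_1 × r_2 = ((-1)·(-1) - (0)·(-2.4495), (0)·(-1) - (-4.4495)·(-1), (-4.4495)·(-2.4495) - (-1)·(-1)) ≈ (1, -4.4495, 9.899).
  Let u = (1, -4.4495, 9.899).
  ||u|| = √((1)² + (-4.4495)² + (9.899)²) = √(118.7878) ≈ 10.899,  v_1 = u/||u|| ≈ (0.0918, -0.4082, 0.9082) (||v_1|| = 1).

λ_1 = 7.4495,  λ_2 = 5,  λ_3 = 2.5505;  v_1 ≈ (0.0918, -0.4082, 0.9082)


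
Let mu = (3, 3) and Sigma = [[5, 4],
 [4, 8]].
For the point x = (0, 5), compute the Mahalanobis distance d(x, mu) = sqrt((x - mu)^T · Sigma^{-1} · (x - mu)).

Step 1 — centre the observation: (x - mu) = (-3, 2).

Step 2 — invert Sigma. det(Sigma) = 5·8 - (4)² = 24.
  Sigma^{-1} = (1/det) · [[d, -b], [-b, a]] = [[0.3333, -0.1667],
 [-0.1667, 0.2083]].

Step 3 — form the quadratic (x - mu)^T · Sigma^{-1} · (x - mu):
  Sigma^{-1} · (x - mu) = (-1.3333, 0.9167).
  (x - mu)^T · [Sigma^{-1} · (x - mu)] = (-3)·(-1.3333) + (2)·(0.9167) = 5.8333.

Step 4 — take square root: d = √(5.8333) ≈ 2.4152.

d(x, mu) = √(5.8333) ≈ 2.4152


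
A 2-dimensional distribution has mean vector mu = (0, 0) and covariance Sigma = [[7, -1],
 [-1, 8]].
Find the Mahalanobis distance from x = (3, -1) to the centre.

Step 1 — centre the observation: (x - mu) = (3, -1).

Step 2 — invert Sigma. det(Sigma) = 7·8 - (-1)² = 55.
  Sigma^{-1} = (1/det) · [[d, -b], [-b, a]] = [[0.1455, 0.0182],
 [0.0182, 0.1273]].

Step 3 — form the quadratic (x - mu)^T · Sigma^{-1} · (x - mu):
  Sigma^{-1} · (x - mu) = (0.4182, -0.0727).
  (x - mu)^T · [Sigma^{-1} · (x - mu)] = (3)·(0.4182) + (-1)·(-0.0727) = 1.3273.

Step 4 — take square root: d = √(1.3273) ≈ 1.1521.

d(x, mu) = √(1.3273) ≈ 1.1521


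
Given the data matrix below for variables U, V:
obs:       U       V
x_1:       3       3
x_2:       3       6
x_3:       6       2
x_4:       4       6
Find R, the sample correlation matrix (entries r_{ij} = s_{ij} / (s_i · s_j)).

Step 1 — column means:
  mean(U) = (3 + 3 + 6 + 4) / 4 = 16/4 = 4
  mean(V) = (3 + 6 + 2 + 6) / 4 = 17/4 = 4.25

Step 2 — sample variances and covariances s[i,j] = (1/(n-1)) · Σ_k (x_{k,i} - mean_i) · (x_{k,j} - mean_j), with n-1 = 3:
  s[U,U] = ((-1)·(-1) + (-1)·(-1) + (2)·(2) + (0)·(0)) / 3 = 6/3 = 2
  s[U,V] = ((-1)·(-1.25) + (-1)·(1.75) + (2)·(-2.25) + (0)·(1.75)) / 3 = -5/3 = -1.6667
  s[V,V] = ((-1.25)·(-1.25) + (1.75)·(1.75) + (-2.25)·(-2.25) + (1.75)·(1.75)) / 3 = 12.75/3 = 4.25
  Sample standard deviations s_i = √(s[i,i]):
  s(U) = √(2) = 1.4142
  s(V) = √(4.25) = 2.0616

Step 3 — r_{ij} = s_{ij} / (s_i · s_j):
  r[U,U] = 1 (diagonal).
  r[U,V] = -1.6667 / (1.4142 · 2.0616) = -1.6667 / 2.9155 = -0.5717
  r[V,V] = 1 (diagonal).

R is symmetric with unit diagonal. Assembling:

R = [[1, -0.5717],
 [-0.5717, 1]]


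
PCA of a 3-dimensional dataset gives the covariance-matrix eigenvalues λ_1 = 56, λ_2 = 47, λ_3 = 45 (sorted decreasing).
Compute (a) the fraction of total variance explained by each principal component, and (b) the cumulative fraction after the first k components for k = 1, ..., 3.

Step 1 — total variance = trace(Sigma) = Σ λ_i = 56 + 47 + 45 = 148.

Step 2 — fraction explained by component i = λ_i / Σ λ:
  PC1: 56/148 = 0.3784
  PC2: 47/148 = 0.3176
  PC3: 45/148 = 0.3041

Step 3 — cumulative fraction after k components = (λ_1 + ... + λ_k) / Σ λ:
  k = 1: 56/148 = 0.3784
  k = 2: (56 + 47)/148 = 103/148 = 0.6959
  k = 3: (56 + 47 + 45)/148 = 148/148 = 1

Summary (fraction, with percent):

explained: PC1 0.3784 (37.84%), PC2 0.3176 (31.76%), PC3 0.3041 (30.41%);  cumulative: 0.3784, 0.6959, 1


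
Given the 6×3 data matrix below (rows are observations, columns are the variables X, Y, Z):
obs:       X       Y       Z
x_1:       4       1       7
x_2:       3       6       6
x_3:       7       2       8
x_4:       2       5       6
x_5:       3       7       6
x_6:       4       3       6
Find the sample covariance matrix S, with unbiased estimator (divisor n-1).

Step 1 — column means:
  mean(X) = (4 + 3 + 7 + 2 + 3 + 4) / 6 = 23/6 = 3.8333
  mean(Y) = (1 + 6 + 2 + 5 + 7 + 3) / 6 = 24/6 = 4
  mean(Z) = (7 + 6 + 8 + 6 + 6 + 6) / 6 = 39/6 = 6.5

Step 2 — sample covariance S[i,j] = (1/(n-1)) · Σ_k (x_{k,i} - mean_i) · (x_{k,j} - mean_j), with n-1 = 5.
  S[X,X] = ((0.1667)·(0.1667) + (-0.8333)·(-0.8333) + (3.1667)·(3.1667) + (-1.8333)·(-1.8333) + (-0.8333)·(-0.8333) + (0.1667)·(0.1667)) / 5 = 14.8333/5 = 2.9667
  S[X,Y] = ((0.1667)·(-3) + (-0.8333)·(2) + (3.1667)·(-2) + (-1.8333)·(1) + (-0.8333)·(3) + (0.1667)·(-1)) / 5 = -13/5 = -2.6
  S[X,Z] = ((0.1667)·(0.5) + (-0.8333)·(-0.5) + (3.1667)·(1.5) + (-1.8333)·(-0.5) + (-0.8333)·(-0.5) + (0.1667)·(-0.5)) / 5 = 6.5/5 = 1.3
  S[Y,Y] = ((-3)·(-3) + (2)·(2) + (-2)·(-2) + (1)·(1) + (3)·(3) + (-1)·(-1)) / 5 = 28/5 = 5.6
  S[Y,Z] = ((-3)·(0.5) + (2)·(-0.5) + (-2)·(1.5) + (1)·(-0.5) + (3)·(-0.5) + (-1)·(-0.5)) / 5 = -7/5 = -1.4
  S[Z,Z] = ((0.5)·(0.5) + (-0.5)·(-0.5) + (1.5)·(1.5) + (-0.5)·(-0.5) + (-0.5)·(-0.5) + (-0.5)·(-0.5)) / 5 = 3.5/5 = 0.7

S is symmetric (S[j,i] = S[i,j]). Assembling:

S = [[2.9667, -2.6, 1.3],
 [-2.6, 5.6, -1.4],
 [1.3, -1.4, 0.7]]


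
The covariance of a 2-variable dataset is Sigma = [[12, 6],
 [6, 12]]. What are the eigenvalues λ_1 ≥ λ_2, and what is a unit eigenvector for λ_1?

Step 1 — characteristic polynomial of 2×2 Sigma:
  det(Sigma - λI) = λ² - trace · λ + det = 0.
  trace = 12 + 12 = 24, det = 12·12 - (6)² = 108.
Step 2 — discriminant:
  Δ = trace² - 4·det = 576 - 432 = 144.
Step 3 — eigenvalues:
  λ = (trace ± √Δ)/2 = (24 ± 12)/2,
  λ_1 = 18,  λ_2 = 6.

Step 4 — unit eigenvector for λ_1: solve (Sigma - λ_1 I)v = 0. First row:
  (12 - 18)·v_x + (6)·v_y = 0, i.e. (-6)·v_x + (6)·v_y = 0,
  so v ∝ (b, λ_1 - a) = (6, 6) = u.
  ||u|| = √((6)² + (6)²) = √(72) ≈ 8.4853,
  v_1 = u/||u|| ≈ (0.7071, 0.7071) (||v_1|| = 1).

λ_1 = 18,  λ_2 = 6;  v_1 ≈ (0.7071, 0.7071)


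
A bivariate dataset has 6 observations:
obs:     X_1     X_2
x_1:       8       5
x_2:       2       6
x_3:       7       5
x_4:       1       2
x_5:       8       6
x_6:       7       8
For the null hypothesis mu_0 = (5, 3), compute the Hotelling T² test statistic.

Step 1 — sample mean vector:
  mean(X_1) = (8 + 2 + 7 + 1 + 8 + 7) / 6 = 33/6 = 5.5
  mean(X_2) = (5 + 6 + 5 + 2 + 6 + 8) / 6 = 32/6 = 5.3333
  x̄ = (5.5, 5.3333),  deviation x̄ - mu_0 = (5.5, 5.3333) - (5, 3) = (0.5, 2.3333).

Step 2 — sample covariance matrix, S[i,j] = (1/(n-1)) · Σ_k (x_{k,i} - mean_i) · (x_{k,j} - mean_j), divisor n-1 = 5:
  S[X_1,X_1] = ((2.5)·(2.5) + (-3.5)·(-3.5) + (1.5)·(1.5) + (-4.5)·(-4.5) + (2.5)·(2.5) + (1.5)·(1.5)) / 5 = 49.5/5 = 9.9
  S[X_1,X_2] = ((2.5)·(-0.3333) + (-3.5)·(0.6667) + (1.5)·(-0.3333) + (-4.5)·(-3.3333) + (2.5)·(0.6667) + (1.5)·(2.6667)) / 5 = 17/5 = 3.4
  S[X_2,X_2] = ((-0.3333)·(-0.3333) + (0.6667)·(0.6667) + (-0.3333)·(-0.3333) + (-3.3333)·(-3.3333) + (0.6667)·(0.6667) + (2.6667)·(2.6667)) / 5 = 19.3333/5 = 3.8667
  S = [[9.9, 3.4],
 [3.4, 3.8667]].

Step 3 — invert S. det(S) = 9.9·3.8667 - (3.4)² = 26.72.
  S^{-1} = (1/det) · [[d, -b], [-b, a]] = [[0.1447, -0.1272],
 [-0.1272, 0.3705]].

Step 4 — quadratic form (x̄ - mu_0)^T · S^{-1} · (x̄ - mu_0):
  S^{-1} · (x̄ - mu_0) = (-0.2246, 0.8009),
  (x̄ - mu_0)^T · [...] = (0.5)·(-0.2246) + (2.3333)·(0.8009) = 1.7565.

Step 5 — scale by n: T² = 6 · 1.7565 = 10.5389.

T² ≈ 10.5389


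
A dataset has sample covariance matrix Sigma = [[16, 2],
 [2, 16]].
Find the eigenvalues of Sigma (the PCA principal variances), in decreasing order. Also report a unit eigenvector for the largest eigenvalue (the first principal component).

Step 1 — characteristic polynomial of 2×2 Sigma:
  det(Sigma - λI) = λ² - trace · λ + det = 0.
  trace = 16 + 16 = 32, det = 16·16 - (2)² = 252.
Step 2 — discriminant:
  Δ = trace² - 4·det = 1024 - 1008 = 16.
Step 3 — eigenvalues:
  λ = (trace ± √Δ)/2 = (32 ± 4)/2,
  λ_1 = 18,  λ_2 = 14.

Step 4 — unit eigenvector for λ_1: solve (Sigma - λ_1 I)v = 0. First row:
  (16 - 18)·v_x + (2)·v_y = 0, i.e. (-2)·v_x + (2)·v_y = 0,
  so v ∝ (b, λ_1 - a) = (2, 2) = u.
  ||u|| = √((2)² + (2)²) = √(8) ≈ 2.8284,
  v_1 = u/||u|| ≈ (0.7071, 0.7071) (||v_1|| = 1).

λ_1 = 18,  λ_2 = 14;  v_1 ≈ (0.7071, 0.7071)


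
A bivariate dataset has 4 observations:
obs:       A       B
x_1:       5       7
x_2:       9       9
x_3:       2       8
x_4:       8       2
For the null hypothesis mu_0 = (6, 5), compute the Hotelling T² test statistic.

Step 1 — sample mean vector:
  mean(A) = (5 + 9 + 2 + 8) / 4 = 24/4 = 6
  mean(B) = (7 + 9 + 8 + 2) / 4 = 26/4 = 6.5
  x̄ = (6, 6.5),  deviation x̄ - mu_0 = (6, 6.5) - (6, 5) = (0, 1.5).

Step 2 — sample covariance matrix, S[i,j] = (1/(n-1)) · Σ_k (x_{k,i} - mean_i) · (x_{k,j} - mean_j), divisor n-1 = 3:
  S[A,A] = ((-1)·(-1) + (3)·(3) + (-4)·(-4) + (2)·(2)) / 3 = 30/3 = 10
  S[A,B] = ((-1)·(0.5) + (3)·(2.5) + (-4)·(1.5) + (2)·(-4.5)) / 3 = -8/3 = -2.6667
  S[B,B] = ((0.5)·(0.5) + (2.5)·(2.5) + (1.5)·(1.5) + (-4.5)·(-4.5)) / 3 = 29/3 = 9.6667
  S = [[10, -2.6667],
 [-2.6667, 9.6667]].

Step 3 — invert S. det(S) = 10·9.6667 - (-2.6667)² = 89.5556.
  S^{-1} = (1/det) · [[d, -b], [-b, a]] = [[0.1079, 0.0298],
 [0.0298, 0.1117]].

Step 4 — quadratic form (x̄ - mu_0)^T · S^{-1} · (x̄ - mu_0):
  S^{-1} · (x̄ - mu_0) = (0.0447, 0.1675),
  (x̄ - mu_0)^T · [...] = (0)·(0.0447) + (1.5)·(0.1675) = 0.2512.

Step 5 — scale by n: T² = 4 · 0.2512 = 1.005.

T² ≈ 1.005


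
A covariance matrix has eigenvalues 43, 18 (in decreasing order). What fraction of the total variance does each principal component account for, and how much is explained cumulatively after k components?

Step 1 — total variance = trace(Sigma) = Σ λ_i = 43 + 18 = 61.

Step 2 — fraction explained by component i = λ_i / Σ λ:
  PC1: 43/61 = 0.7049
  PC2: 18/61 = 0.2951

Step 3 — cumulative fraction after k components = (λ_1 + ... + λ_k) / Σ λ:
  k = 1: 43/61 = 0.7049
  k = 2: (43 + 18)/61 = 61/61 = 1

Summary (fraction, with percent):

explained: PC1 0.7049 (70.49%), PC2 0.2951 (29.51%);  cumulative: 0.7049, 1


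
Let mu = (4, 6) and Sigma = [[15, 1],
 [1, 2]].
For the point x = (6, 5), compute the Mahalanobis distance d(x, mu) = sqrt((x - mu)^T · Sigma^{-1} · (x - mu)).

Step 1 — centre the observation: (x - mu) = (2, -1).

Step 2 — invert Sigma. det(Sigma) = 15·2 - (1)² = 29.
  Sigma^{-1} = (1/det) · [[d, -b], [-b, a]] = [[0.069, -0.0345],
 [-0.0345, 0.5172]].

Step 3 — form the quadratic (x - mu)^T · Sigma^{-1} · (x - mu):
  Sigma^{-1} · (x - mu) = (0.1724, -0.5862).
  (x - mu)^T · [Sigma^{-1} · (x - mu)] = (2)·(0.1724) + (-1)·(-0.5862) = 0.931.

Step 4 — take square root: d = √(0.931) ≈ 0.9649.

d(x, mu) = √(0.931) ≈ 0.9649


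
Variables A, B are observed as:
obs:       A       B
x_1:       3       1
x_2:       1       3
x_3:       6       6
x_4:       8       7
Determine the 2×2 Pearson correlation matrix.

Step 1 — column means:
  mean(A) = (3 + 1 + 6 + 8) / 4 = 18/4 = 4.5
  mean(B) = (1 + 3 + 6 + 7) / 4 = 17/4 = 4.25

Step 2 — sample variances and covariances s[i,j] = (1/(n-1)) · Σ_k (x_{k,i} - mean_i) · (x_{k,j} - mean_j), with n-1 = 3:
  s[A,A] = ((-1.5)·(-1.5) + (-3.5)·(-3.5) + (1.5)·(1.5) + (3.5)·(3.5)) / 3 = 29/3 = 9.6667
  s[A,B] = ((-1.5)·(-3.25) + (-3.5)·(-1.25) + (1.5)·(1.75) + (3.5)·(2.75)) / 3 = 21.5/3 = 7.1667
  s[B,B] = ((-3.25)·(-3.25) + (-1.25)·(-1.25) + (1.75)·(1.75) + (2.75)·(2.75)) / 3 = 22.75/3 = 7.5833
  Sample standard deviations s_i = √(s[i,i]):
  s(A) = √(9.6667) = 3.1091
  s(B) = √(7.5833) = 2.7538

Step 3 — r_{ij} = s_{ij} / (s_i · s_j):
  r[A,A] = 1 (diagonal).
  r[A,B] = 7.1667 / (3.1091 · 2.7538) = 7.1667 / 8.5619 = 0.837
  r[B,B] = 1 (diagonal).

R is symmetric with unit diagonal. Assembling:

R = [[1, 0.837],
 [0.837, 1]]


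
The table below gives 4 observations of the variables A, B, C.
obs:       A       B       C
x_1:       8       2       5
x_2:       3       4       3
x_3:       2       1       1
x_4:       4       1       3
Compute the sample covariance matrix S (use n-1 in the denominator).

Step 1 — column means:
  mean(A) = (8 + 3 + 2 + 4) / 4 = 17/4 = 4.25
  mean(B) = (2 + 4 + 1 + 1) / 4 = 8/4 = 2
  mean(C) = (5 + 3 + 1 + 3) / 4 = 12/4 = 3

Step 2 — sample covariance S[i,j] = (1/(n-1)) · Σ_k (x_{k,i} - mean_i) · (x_{k,j} - mean_j), with n-1 = 3.
  S[A,A] = ((3.75)·(3.75) + (-1.25)·(-1.25) + (-2.25)·(-2.25) + (-0.25)·(-0.25)) / 3 = 20.75/3 = 6.9167
  S[A,B] = ((3.75)·(0) + (-1.25)·(2) + (-2.25)·(-1) + (-0.25)·(-1)) / 3 = 0/3 = 0
  S[A,C] = ((3.75)·(2) + (-1.25)·(0) + (-2.25)·(-2) + (-0.25)·(0)) / 3 = 12/3 = 4
  S[B,B] = ((0)·(0) + (2)·(2) + (-1)·(-1) + (-1)·(-1)) / 3 = 6/3 = 2
  S[B,C] = ((0)·(2) + (2)·(0) + (-1)·(-2) + (-1)·(0)) / 3 = 2/3 = 0.6667
  S[C,C] = ((2)·(2) + (0)·(0) + (-2)·(-2) + (0)·(0)) / 3 = 8/3 = 2.6667

S is symmetric (S[j,i] = S[i,j]). Assembling:

S = [[6.9167, 0, 4],
 [0, 2, 0.6667],
 [4, 0.6667, 2.6667]]


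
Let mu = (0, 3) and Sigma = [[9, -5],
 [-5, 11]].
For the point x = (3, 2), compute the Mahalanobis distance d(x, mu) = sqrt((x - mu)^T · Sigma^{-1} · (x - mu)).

Step 1 — centre the observation: (x - mu) = (3, -1).

Step 2 — invert Sigma. det(Sigma) = 9·11 - (-5)² = 74.
  Sigma^{-1} = (1/det) · [[d, -b], [-b, a]] = [[0.1486, 0.0676],
 [0.0676, 0.1216]].

Step 3 — form the quadratic (x - mu)^T · Sigma^{-1} · (x - mu):
  Sigma^{-1} · (x - mu) = (0.3784, 0.0811).
  (x - mu)^T · [Sigma^{-1} · (x - mu)] = (3)·(0.3784) + (-1)·(0.0811) = 1.0541.

Step 4 — take square root: d = √(1.0541) ≈ 1.0267.

d(x, mu) = √(1.0541) ≈ 1.0267


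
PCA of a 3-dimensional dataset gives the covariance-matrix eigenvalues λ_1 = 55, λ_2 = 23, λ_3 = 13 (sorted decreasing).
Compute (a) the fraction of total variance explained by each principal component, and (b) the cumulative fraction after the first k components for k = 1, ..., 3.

Step 1 — total variance = trace(Sigma) = Σ λ_i = 55 + 23 + 13 = 91.

Step 2 — fraction explained by component i = λ_i / Σ λ:
  PC1: 55/91 = 0.6044
  PC2: 23/91 = 0.2527
  PC3: 13/91 = 0.1429

Step 3 — cumulative fraction after k components = (λ_1 + ... + λ_k) / Σ λ:
  k = 1: 55/91 = 0.6044
  k = 2: (55 + 23)/91 = 78/91 = 0.8571
  k = 3: (55 + 23 + 13)/91 = 91/91 = 1

Summary (fraction, with percent):

explained: PC1 0.6044 (60.44%), PC2 0.2527 (25.27%), PC3 0.1429 (14.29%);  cumulative: 0.6044, 0.8571, 1


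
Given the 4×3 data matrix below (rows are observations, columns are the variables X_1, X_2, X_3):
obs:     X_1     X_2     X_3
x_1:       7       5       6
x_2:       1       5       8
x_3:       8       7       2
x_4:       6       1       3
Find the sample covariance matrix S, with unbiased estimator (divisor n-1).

Step 1 — column means:
  mean(X_1) = (7 + 1 + 8 + 6) / 4 = 22/4 = 5.5
  mean(X_2) = (5 + 5 + 7 + 1) / 4 = 18/4 = 4.5
  mean(X_3) = (6 + 8 + 2 + 3) / 4 = 19/4 = 4.75

Step 2 — sample covariance S[i,j] = (1/(n-1)) · Σ_k (x_{k,i} - mean_i) · (x_{k,j} - mean_j), with n-1 = 3.
  S[X_1,X_1] = ((1.5)·(1.5) + (-4.5)·(-4.5) + (2.5)·(2.5) + (0.5)·(0.5)) / 3 = 29/3 = 9.6667
  S[X_1,X_2] = ((1.5)·(0.5) + (-4.5)·(0.5) + (2.5)·(2.5) + (0.5)·(-3.5)) / 3 = 3/3 = 1
  S[X_1,X_3] = ((1.5)·(1.25) + (-4.5)·(3.25) + (2.5)·(-2.75) + (0.5)·(-1.75)) / 3 = -20.5/3 = -6.8333
  S[X_2,X_2] = ((0.5)·(0.5) + (0.5)·(0.5) + (2.5)·(2.5) + (-3.5)·(-3.5)) / 3 = 19/3 = 6.3333
  S[X_2,X_3] = ((0.5)·(1.25) + (0.5)·(3.25) + (2.5)·(-2.75) + (-3.5)·(-1.75)) / 3 = 1.5/3 = 0.5
  S[X_3,X_3] = ((1.25)·(1.25) + (3.25)·(3.25) + (-2.75)·(-2.75) + (-1.75)·(-1.75)) / 3 = 22.75/3 = 7.5833

S is symmetric (S[j,i] = S[i,j]). Assembling:

S = [[9.6667, 1, -6.8333],
 [1, 6.3333, 0.5],
 [-6.8333, 0.5, 7.5833]]


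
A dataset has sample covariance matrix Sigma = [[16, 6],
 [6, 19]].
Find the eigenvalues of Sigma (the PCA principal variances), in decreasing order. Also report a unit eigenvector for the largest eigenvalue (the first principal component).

Step 1 — characteristic polynomial of 2×2 Sigma:
  det(Sigma - λI) = λ² - trace · λ + det = 0.
  trace = 16 + 19 = 35, det = 16·19 - (6)² = 268.
Step 2 — discriminant:
  Δ = trace² - 4·det = 1225 - 1072 = 153.
Step 3 — eigenvalues:
  λ = (trace ± √Δ)/2 = (35 ± 12.3693)/2,
  λ_1 = 23.6847,  λ_2 = 11.3153.

Step 4 — unit eigenvector for λ_1: solve (Sigma - λ_1 I)v = 0. First row:
  (16 - 23.6847)·v_x + (6)·v_y = 0, i.e. (-7.6847)·v_x + (6)·v_y = 0,
  so v ∝ (b, λ_1 - a) = (6, 7.6847) = u.
  ||u|| = √((6)² + (7.6847)²) = √(95.054) ≈ 9.7496,
  v_1 = u/||u|| ≈ (0.6154, 0.7882) (||v_1|| = 1).

λ_1 = 23.6847,  λ_2 = 11.3153;  v_1 ≈ (0.6154, 0.7882)


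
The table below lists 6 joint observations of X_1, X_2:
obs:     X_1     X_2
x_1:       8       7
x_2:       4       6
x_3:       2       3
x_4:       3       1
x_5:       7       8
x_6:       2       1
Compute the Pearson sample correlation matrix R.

Step 1 — column means:
  mean(X_1) = (8 + 4 + 2 + 3 + 7 + 2) / 6 = 26/6 = 4.3333
  mean(X_2) = (7 + 6 + 3 + 1 + 8 + 1) / 6 = 26/6 = 4.3333

Step 2 — sample variances and covariances s[i,j] = (1/(n-1)) · Σ_k (x_{k,i} - mean_i) · (x_{k,j} - mean_j), with n-1 = 5:
  s[X_1,X_1] = ((3.6667)·(3.6667) + (-0.3333)·(-0.3333) + (-2.3333)·(-2.3333) + (-1.3333)·(-1.3333) + (2.6667)·(2.6667) + (-2.3333)·(-2.3333)) / 5 = 33.3333/5 = 6.6667
  s[X_1,X_2] = ((3.6667)·(2.6667) + (-0.3333)·(1.6667) + (-2.3333)·(-1.3333) + (-1.3333)·(-3.3333) + (2.6667)·(3.6667) + (-2.3333)·(-3.3333)) / 5 = 34.3333/5 = 6.8667
  s[X_2,X_2] = ((2.6667)·(2.6667) + (1.6667)·(1.6667) + (-1.3333)·(-1.3333) + (-3.3333)·(-3.3333) + (3.6667)·(3.6667) + (-3.3333)·(-3.3333)) / 5 = 47.3333/5 = 9.4667
  Sample standard deviations s_i = √(s[i,i]):
  s(X_1) = √(6.6667) = 2.582
  s(X_2) = √(9.4667) = 3.0768

Step 3 — r_{ij} = s_{ij} / (s_i · s_j):
  r[X_1,X_1] = 1 (diagonal).
  r[X_1,X_2] = 6.8667 / (2.582 · 3.0768) = 6.8667 / 7.9443 = 0.8644
  r[X_2,X_2] = 1 (diagonal).

R is symmetric with unit diagonal. Assembling:

R = [[1, 0.8644],
 [0.8644, 1]]


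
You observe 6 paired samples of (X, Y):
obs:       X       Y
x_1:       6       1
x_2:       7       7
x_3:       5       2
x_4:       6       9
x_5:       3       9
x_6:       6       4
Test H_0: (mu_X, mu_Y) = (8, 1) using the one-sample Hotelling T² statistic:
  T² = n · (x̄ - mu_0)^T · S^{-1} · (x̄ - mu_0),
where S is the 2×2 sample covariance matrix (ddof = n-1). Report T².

Step 1 — sample mean vector:
  mean(X) = (6 + 7 + 5 + 6 + 3 + 6) / 6 = 33/6 = 5.5
  mean(Y) = (1 + 7 + 2 + 9 + 9 + 4) / 6 = 32/6 = 5.3333
  x̄ = (5.5, 5.3333),  deviation x̄ - mu_0 = (5.5, 5.3333) - (8, 1) = (-2.5, 4.3333).

Step 2 — sample covariance matrix, S[i,j] = (1/(n-1)) · Σ_k (x_{k,i} - mean_i) · (x_{k,j} - mean_j), divisor n-1 = 5:
  S[X,X] = ((0.5)·(0.5) + (1.5)·(1.5) + (-0.5)·(-0.5) + (0.5)·(0.5) + (-2.5)·(-2.5) + (0.5)·(0.5)) / 5 = 9.5/5 = 1.9
  S[X,Y] = ((0.5)·(-4.3333) + (1.5)·(1.6667) + (-0.5)·(-3.3333) + (0.5)·(3.6667) + (-2.5)·(3.6667) + (0.5)·(-1.3333)) / 5 = -6/5 = -1.2
  S[Y,Y] = ((-4.3333)·(-4.3333) + (1.6667)·(1.6667) + (-3.3333)·(-3.3333) + (3.6667)·(3.6667) + (3.6667)·(3.6667) + (-1.3333)·(-1.3333)) / 5 = 61.3333/5 = 12.2667
  S = [[1.9, -1.2],
 [-1.2, 12.2667]].

Step 3 — invert S. det(S) = 1.9·12.2667 - (-1.2)² = 21.8667.
  S^{-1} = (1/det) · [[d, -b], [-b, a]] = [[0.561, 0.0549],
 [0.0549, 0.0869]].

Step 4 — quadratic form (x̄ - mu_0)^T · S^{-1} · (x̄ - mu_0):
  S^{-1} · (x̄ - mu_0) = (-1.1646, 0.2393),
  (x̄ - mu_0)^T · [...] = (-2.5)·(-1.1646) + (4.3333)·(0.2393) = 3.9487.

Step 5 — scale by n: T² = 6 · 3.9487 = 23.6921.

T² ≈ 23.6921


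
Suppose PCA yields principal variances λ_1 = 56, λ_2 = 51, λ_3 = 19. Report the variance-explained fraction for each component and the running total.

Step 1 — total variance = trace(Sigma) = Σ λ_i = 56 + 51 + 19 = 126.

Step 2 — fraction explained by component i = λ_i / Σ λ:
  PC1: 56/126 = 0.4444
  PC2: 51/126 = 0.4048
  PC3: 19/126 = 0.1508

Step 3 — cumulative fraction after k components = (λ_1 + ... + λ_k) / Σ λ:
  k = 1: 56/126 = 0.4444
  k = 2: (56 + 51)/126 = 107/126 = 0.8492
  k = 3: (56 + 51 + 19)/126 = 126/126 = 1

Summary (fraction, with percent):

explained: PC1 0.4444 (44.44%), PC2 0.4048 (40.48%), PC3 0.1508 (15.08%);  cumulative: 0.4444, 0.8492, 1


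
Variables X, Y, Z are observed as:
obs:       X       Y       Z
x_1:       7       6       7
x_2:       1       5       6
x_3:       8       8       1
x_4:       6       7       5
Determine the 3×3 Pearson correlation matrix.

Step 1 — column means:
  mean(X) = (7 + 1 + 8 + 6) / 4 = 22/4 = 5.5
  mean(Y) = (6 + 5 + 8 + 7) / 4 = 26/4 = 6.5
  mean(Z) = (7 + 6 + 1 + 5) / 4 = 19/4 = 4.75

Step 2 — sample variances and covariances s[i,j] = (1/(n-1)) · Σ_k (x_{k,i} - mean_i) · (x_{k,j} - mean_j), with n-1 = 3:
  s[X,X] = ((1.5)·(1.5) + (-4.5)·(-4.5) + (2.5)·(2.5) + (0.5)·(0.5)) / 3 = 29/3 = 9.6667
  s[X,Y] = ((1.5)·(-0.5) + (-4.5)·(-1.5) + (2.5)·(1.5) + (0.5)·(0.5)) / 3 = 10/3 = 3.3333
  s[X,Z] = ((1.5)·(2.25) + (-4.5)·(1.25) + (2.5)·(-3.75) + (0.5)·(0.25)) / 3 = -11.5/3 = -3.8333
  s[Y,Y] = ((-0.5)·(-0.5) + (-1.5)·(-1.5) + (1.5)·(1.5) + (0.5)·(0.5)) / 3 = 5/3 = 1.6667
  s[Y,Z] = ((-0.5)·(2.25) + (-1.5)·(1.25) + (1.5)·(-3.75) + (0.5)·(0.25)) / 3 = -8.5/3 = -2.8333
  s[Z,Z] = ((2.25)·(2.25) + (1.25)·(1.25) + (-3.75)·(-3.75) + (0.25)·(0.25)) / 3 = 20.75/3 = 6.9167
  Sample standard deviations s_i = √(s[i,i]):
  s(X) = √(9.6667) = 3.1091
  s(Y) = √(1.6667) = 1.291
  s(Z) = √(6.9167) = 2.63

Step 3 — r_{ij} = s_{ij} / (s_i · s_j):
  r[X,X] = 1 (diagonal).
  r[X,Y] = 3.3333 / (3.1091 · 1.291) = 3.3333 / 4.0139 = 0.8305
  r[X,Z] = -3.8333 / (3.1091 · 2.63) = -3.8333 / 8.1769 = -0.4688
  r[Y,Y] = 1 (diagonal).
  r[Y,Z] = -2.8333 / (1.291 · 2.63) = -2.8333 / 3.3953 = -0.8345
  r[Z,Z] = 1 (diagonal).

R is symmetric with unit diagonal. Assembling:

R = [[1, 0.8305, -0.4688],
 [0.8305, 1, -0.8345],
 [-0.4688, -0.8345, 1]]


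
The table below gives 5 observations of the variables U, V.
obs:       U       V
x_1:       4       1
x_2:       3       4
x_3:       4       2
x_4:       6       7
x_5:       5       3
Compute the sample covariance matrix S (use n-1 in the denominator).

Step 1 — column means:
  mean(U) = (4 + 3 + 4 + 6 + 5) / 5 = 22/5 = 4.4
  mean(V) = (1 + 4 + 2 + 7 + 3) / 5 = 17/5 = 3.4

Step 2 — sample covariance S[i,j] = (1/(n-1)) · Σ_k (x_{k,i} - mean_i) · (x_{k,j} - mean_j), with n-1 = 4.
  S[U,U] = ((-0.4)·(-0.4) + (-1.4)·(-1.4) + (-0.4)·(-0.4) + (1.6)·(1.6) + (0.6)·(0.6)) / 4 = 5.2/4 = 1.3
  S[U,V] = ((-0.4)·(-2.4) + (-1.4)·(0.6) + (-0.4)·(-1.4) + (1.6)·(3.6) + (0.6)·(-0.4)) / 4 = 6.2/4 = 1.55
  S[V,V] = ((-2.4)·(-2.4) + (0.6)·(0.6) + (-1.4)·(-1.4) + (3.6)·(3.6) + (-0.4)·(-0.4)) / 4 = 21.2/4 = 5.3

S is symmetric (S[j,i] = S[i,j]). Assembling:

S = [[1.3, 1.55],
 [1.55, 5.3]]


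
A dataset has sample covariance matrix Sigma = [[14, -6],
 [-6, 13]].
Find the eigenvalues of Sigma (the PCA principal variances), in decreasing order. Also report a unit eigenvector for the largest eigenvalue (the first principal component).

Step 1 — characteristic polynomial of 2×2 Sigma:
  det(Sigma - λI) = λ² - trace · λ + det = 0.
  trace = 14 + 13 = 27, det = 14·13 - (-6)² = 146.
Step 2 — discriminant:
  Δ = trace² - 4·det = 729 - 584 = 145.
Step 3 — eigenvalues:
  λ = (trace ± √Δ)/2 = (27 ± 12.0416)/2,
  λ_1 = 19.5208,  λ_2 = 7.4792.

Step 4 — unit eigenvector for λ_1: solve (Sigma - λ_1 I)v = 0. First row:
  (14 - 19.5208)·v_x + (-6)·v_y = 0, i.e. (-5.5208)·v_x + (-6)·v_y = 0,
  so v ∝ (b, λ_1 - a) = (-6, 5.5208); multiply by -1 so the first entry is positive: u = (6, -5.5208).
  ||u|| = √((6)² + (-5.5208)²) = √(66.4792) ≈ 8.1535,
  v_1 = u/||u|| ≈ (0.7359, -0.6771) (||v_1|| = 1).

λ_1 = 19.5208,  λ_2 = 7.4792;  v_1 ≈ (0.7359, -0.6771)


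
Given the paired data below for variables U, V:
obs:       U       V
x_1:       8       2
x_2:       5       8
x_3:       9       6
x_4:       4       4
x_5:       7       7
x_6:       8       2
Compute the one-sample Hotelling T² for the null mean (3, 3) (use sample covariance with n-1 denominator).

Step 1 — sample mean vector:
  mean(U) = (8 + 5 + 9 + 4 + 7 + 8) / 6 = 41/6 = 6.8333
  mean(V) = (2 + 8 + 6 + 4 + 7 + 2) / 6 = 29/6 = 4.8333
  x̄ = (6.8333, 4.8333),  deviation x̄ - mu_0 = (6.8333, 4.8333) - (3, 3) = (3.8333, 1.8333).

Step 2 — sample covariance matrix, S[i,j] = (1/(n-1)) · Σ_k (x_{k,i} - mean_i) · (x_{k,j} - mean_j), divisor n-1 = 5:
  S[U,U] = ((1.1667)·(1.1667) + (-1.8333)·(-1.8333) + (2.1667)·(2.1667) + (-2.8333)·(-2.8333) + (0.1667)·(0.1667) + (1.1667)·(1.1667)) / 5 = 18.8333/5 = 3.7667
  S[U,V] = ((1.1667)·(-2.8333) + (-1.8333)·(3.1667) + (2.1667)·(1.1667) + (-2.8333)·(-0.8333) + (0.1667)·(2.1667) + (1.1667)·(-2.8333)) / 5 = -7.1667/5 = -1.4333
  S[V,V] = ((-2.8333)·(-2.8333) + (3.1667)·(3.1667) + (1.1667)·(1.1667) + (-0.8333)·(-0.8333) + (2.1667)·(2.1667) + (-2.8333)·(-2.8333)) / 5 = 32.8333/5 = 6.5667
  S = [[3.7667, -1.4333],
 [-1.4333, 6.5667]].

Step 3 — invert S. det(S) = 3.7667·6.5667 - (-1.4333)² = 22.68.
  S^{-1} = (1/det) · [[d, -b], [-b, a]] = [[0.2895, 0.0632],
 [0.0632, 0.1661]].

Step 4 — quadratic form (x̄ - mu_0)^T · S^{-1} · (x̄ - mu_0):
  S^{-1} · (x̄ - mu_0) = (1.2257, 0.5467),
  (x̄ - mu_0)^T · [...] = (3.8333)·(1.2257) + (1.8333)·(0.5467) = 5.7011.

Step 5 — scale by n: T² = 6 · 5.7011 = 34.2063.

T² ≈ 34.2063


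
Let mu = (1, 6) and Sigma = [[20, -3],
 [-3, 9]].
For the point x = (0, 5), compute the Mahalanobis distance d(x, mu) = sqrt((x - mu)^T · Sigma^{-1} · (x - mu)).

Step 1 — centre the observation: (x - mu) = (-1, -1).

Step 2 — invert Sigma. det(Sigma) = 20·9 - (-3)² = 171.
  Sigma^{-1} = (1/det) · [[d, -b], [-b, a]] = [[0.0526, 0.0175],
 [0.0175, 0.117]].

Step 3 — form the quadratic (x - mu)^T · Sigma^{-1} · (x - mu):
  Sigma^{-1} · (x - mu) = (-0.0702, -0.1345).
  (x - mu)^T · [Sigma^{-1} · (x - mu)] = (-1)·(-0.0702) + (-1)·(-0.1345) = 0.2047.

Step 4 — take square root: d = √(0.2047) ≈ 0.4524.

d(x, mu) = √(0.2047) ≈ 0.4524


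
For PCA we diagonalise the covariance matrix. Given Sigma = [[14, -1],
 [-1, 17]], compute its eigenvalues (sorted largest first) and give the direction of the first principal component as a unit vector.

Step 1 — characteristic polynomial of 2×2 Sigma:
  det(Sigma - λI) = λ² - trace · λ + det = 0.
  trace = 14 + 17 = 31, det = 14·17 - (-1)² = 237.
Step 2 — discriminant:
  Δ = trace² - 4·det = 961 - 948 = 13.
Step 3 — eigenvalues:
  λ = (trace ± √Δ)/2 = (31 ± 3.6056)/2,
  λ_1 = 17.3028,  λ_2 = 13.6972.

Step 4 — unit eigenvector for λ_1: solve (Sigma - λ_1 I)v = 0. First row:
  (14 - 17.3028)·v_x + (-1)·v_y = 0, i.e. (-3.3028)·v_x + (-1)·v_y = 0,
  so v ∝ (b, λ_1 - a) = (-1, 3.3028); multiply by -1 so the first entry is positive: u = (1, -3.3028).
  ||u|| = √((1)² + (-3.3028)²) = √(11.9083) ≈ 3.4508,
  v_1 = u/||u|| ≈ (0.2898, -0.9571) (||v_1|| = 1).

λ_1 = 17.3028,  λ_2 = 13.6972;  v_1 ≈ (0.2898, -0.9571)


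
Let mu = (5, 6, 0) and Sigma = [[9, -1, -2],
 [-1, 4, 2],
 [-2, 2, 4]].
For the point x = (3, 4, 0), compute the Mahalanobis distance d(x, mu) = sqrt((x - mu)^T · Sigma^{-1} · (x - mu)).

Step 1 — centre the observation: (x - mu) = (-2, -2, 0).

Step 2 — invert Sigma (cofactor / det for 3×3, or solve directly):
  Sigma^{-1} = [[0.125, 0, 0.0625],
 [0, 0.3333, -0.1667],
 [0.0625, -0.1667, 0.3646]].

Step 3 — form the quadratic (x - mu)^T · Sigma^{-1} · (x - mu):
  Sigma^{-1} · (x - mu) = (-0.25, -0.6667, 0.2083).
  (x - mu)^T · [Sigma^{-1} · (x - mu)] = (-2)·(-0.25) + (-2)·(-0.6667) + (0)·(0.2083) = 1.8333.

Step 4 — take square root: d = √(1.8333) ≈ 1.354.

d(x, mu) = √(1.8333) ≈ 1.354


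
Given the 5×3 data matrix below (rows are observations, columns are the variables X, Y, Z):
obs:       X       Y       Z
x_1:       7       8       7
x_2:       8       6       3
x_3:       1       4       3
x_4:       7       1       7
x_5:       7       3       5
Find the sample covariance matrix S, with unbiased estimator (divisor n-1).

Step 1 — column means:
  mean(X) = (7 + 8 + 1 + 7 + 7) / 5 = 30/5 = 6
  mean(Y) = (8 + 6 + 4 + 1 + 3) / 5 = 22/5 = 4.4
  mean(Z) = (7 + 3 + 3 + 7 + 5) / 5 = 25/5 = 5

Step 2 — sample covariance S[i,j] = (1/(n-1)) · Σ_k (x_{k,i} - mean_i) · (x_{k,j} - mean_j), with n-1 = 4.
  S[X,X] = ((1)·(1) + (2)·(2) + (-5)·(-5) + (1)·(1) + (1)·(1)) / 4 = 32/4 = 8
  S[X,Y] = ((1)·(3.6) + (2)·(1.6) + (-5)·(-0.4) + (1)·(-3.4) + (1)·(-1.4)) / 4 = 4/4 = 1
  S[X,Z] = ((1)·(2) + (2)·(-2) + (-5)·(-2) + (1)·(2) + (1)·(0)) / 4 = 10/4 = 2.5
  S[Y,Y] = ((3.6)·(3.6) + (1.6)·(1.6) + (-0.4)·(-0.4) + (-3.4)·(-3.4) + (-1.4)·(-1.4)) / 4 = 29.2/4 = 7.3
  S[Y,Z] = ((3.6)·(2) + (1.6)·(-2) + (-0.4)·(-2) + (-3.4)·(2) + (-1.4)·(0)) / 4 = -2/4 = -0.5
  S[Z,Z] = ((2)·(2) + (-2)·(-2) + (-2)·(-2) + (2)·(2) + (0)·(0)) / 4 = 16/4 = 4

S is symmetric (S[j,i] = S[i,j]). Assembling:

S = [[8, 1, 2.5],
 [1, 7.3, -0.5],
 [2.5, -0.5, 4]]


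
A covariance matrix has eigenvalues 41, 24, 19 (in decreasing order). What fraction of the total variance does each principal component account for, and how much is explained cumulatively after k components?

Step 1 — total variance = trace(Sigma) = Σ λ_i = 41 + 24 + 19 = 84.

Step 2 — fraction explained by component i = λ_i / Σ λ:
  PC1: 41/84 = 0.4881
  PC2: 24/84 = 0.2857
  PC3: 19/84 = 0.2262

Step 3 — cumulative fraction after k components = (λ_1 + ... + λ_k) / Σ λ:
  k = 1: 41/84 = 0.4881
  k = 2: (41 + 24)/84 = 65/84 = 0.7738
  k = 3: (41 + 24 + 19)/84 = 84/84 = 1

Summary (fraction, with percent):

explained: PC1 0.4881 (48.81%), PC2 0.2857 (28.57%), PC3 0.2262 (22.62%);  cumulative: 0.4881, 0.7738, 1


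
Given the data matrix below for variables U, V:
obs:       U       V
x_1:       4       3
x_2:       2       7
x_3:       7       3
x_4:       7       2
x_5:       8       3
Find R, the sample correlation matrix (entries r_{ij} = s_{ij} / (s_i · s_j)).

Step 1 — column means:
  mean(U) = (4 + 2 + 7 + 7 + 8) / 5 = 28/5 = 5.6
  mean(V) = (3 + 7 + 3 + 2 + 3) / 5 = 18/5 = 3.6

Step 2 — sample variances and covariances s[i,j] = (1/(n-1)) · Σ_k (x_{k,i} - mean_i) · (x_{k,j} - mean_j), with n-1 = 4:
  s[U,U] = ((-1.6)·(-1.6) + (-3.6)·(-3.6) + (1.4)·(1.4) + (1.4)·(1.4) + (2.4)·(2.4)) / 4 = 25.2/4 = 6.3
  s[U,V] = ((-1.6)·(-0.6) + (-3.6)·(3.4) + (1.4)·(-0.6) + (1.4)·(-1.6) + (2.4)·(-0.6)) / 4 = -15.8/4 = -3.95
  s[V,V] = ((-0.6)·(-0.6) + (3.4)·(3.4) + (-0.6)·(-0.6) + (-1.6)·(-1.6) + (-0.6)·(-0.6)) / 4 = 15.2/4 = 3.8
  Sample standard deviations s_i = √(s[i,i]):
  s(U) = √(6.3) = 2.51
  s(V) = √(3.8) = 1.9494

Step 3 — r_{ij} = s_{ij} / (s_i · s_j):
  r[U,U] = 1 (diagonal).
  r[U,V] = -3.95 / (2.51 · 1.9494) = -3.95 / 4.8929 = -0.8073
  r[V,V] = 1 (diagonal).

R is symmetric with unit diagonal. Assembling:

R = [[1, -0.8073],
 [-0.8073, 1]]


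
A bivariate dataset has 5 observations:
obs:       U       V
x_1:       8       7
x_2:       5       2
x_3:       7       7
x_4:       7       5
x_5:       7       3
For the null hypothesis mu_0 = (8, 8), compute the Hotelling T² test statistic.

Step 1 — sample mean vector:
  mean(U) = (8 + 5 + 7 + 7 + 7) / 5 = 34/5 = 6.8
  mean(V) = (7 + 2 + 7 + 5 + 3) / 5 = 24/5 = 4.8
  x̄ = (6.8, 4.8),  deviation x̄ - mu_0 = (6.8, 4.8) - (8, 8) = (-1.2, -3.2).

Step 2 — sample covariance matrix, S[i,j] = (1/(n-1)) · Σ_k (x_{k,i} - mean_i) · (x_{k,j} - mean_j), divisor n-1 = 4:
  S[U,U] = ((1.2)·(1.2) + (-1.8)·(-1.8) + (0.2)·(0.2) + (0.2)·(0.2) + (0.2)·(0.2)) / 4 = 4.8/4 = 1.2
  S[U,V] = ((1.2)·(2.2) + (-1.8)·(-2.8) + (0.2)·(2.2) + (0.2)·(0.2) + (0.2)·(-1.8)) / 4 = 7.8/4 = 1.95
  S[V,V] = ((2.2)·(2.2) + (-2.8)·(-2.8) + (2.2)·(2.2) + (0.2)·(0.2) + (-1.8)·(-1.8)) / 4 = 20.8/4 = 5.2
  S = [[1.2, 1.95],
 [1.95, 5.2]].

Step 3 — invert S. det(S) = 1.2·5.2 - (1.95)² = 2.4375.
  S^{-1} = (1/det) · [[d, -b], [-b, a]] = [[2.1333, -0.8],
 [-0.8, 0.4923]].

Step 4 — quadratic form (x̄ - mu_0)^T · S^{-1} · (x̄ - mu_0):
  S^{-1} · (x̄ - mu_0) = (0, -0.6154),
  (x̄ - mu_0)^T · [...] = (-1.2)·(0) + (-3.2)·(-0.6154) = 1.9692.

Step 5 — scale by n: T² = 5 · 1.9692 = 9.8462.

T² ≈ 9.8462
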